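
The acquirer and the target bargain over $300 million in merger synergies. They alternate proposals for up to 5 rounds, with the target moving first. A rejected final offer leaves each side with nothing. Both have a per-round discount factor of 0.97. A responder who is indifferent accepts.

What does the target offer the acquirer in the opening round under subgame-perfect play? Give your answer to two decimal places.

Round 5 (the target proposes): the acquirer will accept anything ≥ 0, so the target offers 0 and keeps 300.
Round 4 (the acquirer proposes): the target can get 300 next round, worth 0.97 × 300 = 291 now; the acquirer offers that and keeps 9.
Round 3 (the target proposes): the acquirer can get 9 next round, worth 0.97 × 9 = 8.73 now; the target offers that and keeps 291.27.
Round 2 (the acquirer proposes): the target can get 291.27 next round, worth 0.97 × 291.27 = 282.5319 now. The acquirer offers 282.5319 and keeps 300 − 282.5319 = 17.4681.
Round 1 (the target proposes): the acquirer can get 17.4681 next round, worth 0.97 × 17.4681 = 16.944057 now; the target offers that and keeps 283.055943.

16.94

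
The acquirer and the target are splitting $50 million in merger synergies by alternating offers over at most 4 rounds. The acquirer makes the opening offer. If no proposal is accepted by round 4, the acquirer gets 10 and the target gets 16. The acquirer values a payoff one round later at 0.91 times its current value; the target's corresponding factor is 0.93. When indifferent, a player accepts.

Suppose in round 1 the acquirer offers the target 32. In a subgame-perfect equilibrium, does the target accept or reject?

Reject

Round 4 (the target proposes): the acquirer gets 10 if talks fail, so the target offers 10 and keeps 40.
Round 3 (the acquirer proposes): the target can get 40 next round, worth 0.93 × 40 = 37.2 now; the acquirer offers that and keeps 12.8.
Round 2 (the target proposes): the acquirer can get 12.8 next round, worth 0.91 × 12.8 = 11.648 now, so the target offers 11.648, keeping 38.352.
So by rejecting in round 1, the target gets 38.352 next round, worth 0.93 × 38.352 = 35.66736 now.
Offer 32 < 35.66736, so the target rejects.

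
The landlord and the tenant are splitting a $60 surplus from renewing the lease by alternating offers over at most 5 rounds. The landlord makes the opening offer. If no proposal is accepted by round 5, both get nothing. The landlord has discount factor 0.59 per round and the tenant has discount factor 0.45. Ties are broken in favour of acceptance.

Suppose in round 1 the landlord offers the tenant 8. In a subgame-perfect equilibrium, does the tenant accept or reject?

Reject

Work out the tenant's continuation value if the offer is rejected.
Round 5 (the landlord proposes): the tenant will accept anything ≥ 0, so the landlord offers 0 and keeps 60.
Round 4 (the tenant proposes): the landlord can get 60 next round, worth 0.59 × 60 = 35.4 now; the tenant offers that and keeps 24.6.
Round 3 (the landlord proposes): the tenant can get 24.6 next round, worth 0.45 × 24.6 = 11.07 now. The landlord offers 11.07 and keeps 60 − 11.07 = 48.93.
Round 2 (the tenant proposes): the landlord can get 48.93 next round, worth 0.59 × 48.93 = 28.8687 now, so the tenant offers 28.8687, keeping 31.1313.
So by rejecting in round 1, the tenant gets 31.1313 next round, worth 0.45 × 31.1313 = 14.009085 now.
Offer 8 < 14.009085, so the tenant rejects.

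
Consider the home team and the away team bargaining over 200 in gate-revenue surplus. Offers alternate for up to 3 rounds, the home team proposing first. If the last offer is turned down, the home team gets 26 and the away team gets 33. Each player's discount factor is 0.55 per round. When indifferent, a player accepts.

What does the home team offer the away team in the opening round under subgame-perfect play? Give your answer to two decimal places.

59.48

Round 3 (the home team proposes): the away team gets 33 if talks fail, so the home team offers 33 and keeps 167.
Round 2 (the away team proposes): the home team can get 167 next round, worth 0.55 × 167 = 91.85 now. The away team offers 91.85 and keeps 200 − 91.85 = 108.15.
Round 1 (the home team proposes): the away team can get 108.15 next round, worth 0.55 × 108.15 = 59.4825 now; the home team offers that and keeps 140.5175.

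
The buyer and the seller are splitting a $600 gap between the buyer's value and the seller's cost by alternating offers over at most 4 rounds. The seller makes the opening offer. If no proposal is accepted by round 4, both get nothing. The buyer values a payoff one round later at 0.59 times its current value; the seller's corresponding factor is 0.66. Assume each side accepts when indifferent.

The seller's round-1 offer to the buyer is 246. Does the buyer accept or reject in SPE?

Reject

Round 4 (the buyer proposes): the seller will accept anything ≥ 0, so the buyer offers 0 and keeps 600.
Round 3 (the seller proposes): the buyer can get 600 next round, worth 0.59 × 600 = 354 now, so the seller offers 354, keeping 246.
Round 2 (the buyer proposes): the seller can get 246 next round, worth 0.66 × 246 = 162.36 now. The buyer offers 162.36 and keeps 600 − 162.36 = 437.64.
So by rejecting in round 1, the buyer gets 437.64 next round, worth 0.59 × 437.64 = 258.2076 now.
Offer 246 < 258.2076, so the buyer rejects.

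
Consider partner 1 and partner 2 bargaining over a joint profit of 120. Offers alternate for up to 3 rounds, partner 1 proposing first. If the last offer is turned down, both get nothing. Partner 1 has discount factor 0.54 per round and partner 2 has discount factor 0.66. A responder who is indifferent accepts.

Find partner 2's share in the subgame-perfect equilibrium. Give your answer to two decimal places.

36.43

Solve by backward induction from round 3.
Round 3 (partner 1 proposes): partner 2 will accept anything ≥ 0, so partner 1 offers 0 and keeps 120.
Round 2 (partner 2 proposes): partner 1 can get 120 next round, worth 0.54 × 120 = 64.8 now; partner 2 offers that and keeps 55.2.
Round 1 (partner 1 proposes): partner 2 can get 55.2 next round, worth 0.66 × 55.2 = 36.432 now, so partner 1 offers 36.432, keeping 83.568.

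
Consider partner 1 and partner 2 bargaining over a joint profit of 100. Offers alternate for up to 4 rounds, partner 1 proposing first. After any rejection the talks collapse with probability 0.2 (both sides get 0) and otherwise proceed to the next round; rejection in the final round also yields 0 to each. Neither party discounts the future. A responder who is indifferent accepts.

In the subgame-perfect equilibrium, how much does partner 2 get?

67.2

Round 4 (partner 2 proposes): partner 1 will accept anything ≥ 0, so partner 2 offers 0 and keeps 100.
Round 3 (partner 1 proposes): rejecting gives partner 2 an expected 0.8 × 100 = 80, so partner 1 offers 80, keeping 20.
Round 2 (partner 2 proposes): rejecting gives partner 1 an expected 0.8 × 20 = 16; partner 2 offers that and keeps 84.
Round 1 (partner 1 proposes): rejecting gives partner 2 an expected 0.8 × 84 = 67.2. Partner 1 offers 67.2 and keeps 100 − 67.2 = 32.8.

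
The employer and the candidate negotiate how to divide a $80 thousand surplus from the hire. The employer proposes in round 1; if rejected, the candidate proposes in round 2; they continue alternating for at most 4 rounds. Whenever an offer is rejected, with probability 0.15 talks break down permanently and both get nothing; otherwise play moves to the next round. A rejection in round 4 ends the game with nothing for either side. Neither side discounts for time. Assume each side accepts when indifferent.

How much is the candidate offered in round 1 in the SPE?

Round 4 (the candidate proposes): the employer will accept anything ≥ 0, so the candidate offers 0 and keeps 80.
Round 3 (the employer proposes): rejecting gives the candidate an expected 0.85 × 80 = 68. The employer offers 68 and keeps 80 − 68 = 12.
Round 2 (the candidate proposes): rejecting gives the employer an expected 0.85 × 12 = 10.2; the candidate offers that and keeps 69.8.
Round 1 (the employer proposes): rejecting gives the candidate an expected 0.85 × 69.8 = 59.33, so the employer offers 59.33, keeping 20.67.

59.33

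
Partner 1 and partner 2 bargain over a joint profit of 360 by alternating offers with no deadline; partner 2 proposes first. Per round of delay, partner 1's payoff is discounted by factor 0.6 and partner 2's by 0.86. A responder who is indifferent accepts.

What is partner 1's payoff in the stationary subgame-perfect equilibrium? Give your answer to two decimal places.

When partner 2 proposes, partner 1 accepts any offer worth at least 0.6 times what partner 1 would get by proposing next round; and vice versa.
This gives x = 360 − 0.6y and y = 360 − 0.86x, where x and y are each side's share when it proposes.
Hence (1 − 0.6·0.86)x = 360(1 − 0.6), i.e. 0.484·x = 144.
x ≈ 297.5207; partner 1's share is 360 − x ≈ 62.4793.

62.48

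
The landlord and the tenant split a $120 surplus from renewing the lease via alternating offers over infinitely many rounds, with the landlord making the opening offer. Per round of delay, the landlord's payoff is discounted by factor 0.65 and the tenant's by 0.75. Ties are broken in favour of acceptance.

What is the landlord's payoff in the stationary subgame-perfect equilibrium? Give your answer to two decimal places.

58.54

Let x be the landlord's share when the landlord proposes and y be the tenant's share when the tenant proposes.
The tenant accepts iff offered ≥ 0.75·y, so x = 120 − 0.75y. Symmetrically y = 120 − 0.65x.
Substituting: x = 120 − 0.75(120 − 0.65x), giving x(1 − 0.65·0.75) = 120(1 − 0.75).
So x = 120 × 0.25 / 0.5125 ≈ 58.5366, and the tenant receives 120 − x ≈ 61.4634.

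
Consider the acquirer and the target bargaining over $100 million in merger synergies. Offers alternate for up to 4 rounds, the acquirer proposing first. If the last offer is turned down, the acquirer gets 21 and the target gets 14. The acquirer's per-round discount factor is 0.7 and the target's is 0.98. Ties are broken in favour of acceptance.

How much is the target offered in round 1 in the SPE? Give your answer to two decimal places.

Round 4 (the target proposes): the acquirer gets 21 if talks fail, so the target offers 21 and keeps 79.
Round 3 (the acquirer proposes): the target can get 79 next round, worth 0.98 × 79 = 77.42 now, so the acquirer offers 77.42, keeping 22.58.
Round 2 (the target proposes): the acquirer can get 22.58 next round, worth 0.7 × 22.58 = 15.806 now. The target offers 15.806 and keeps 100 − 15.806 = 84.194.
Round 1 (the acquirer proposes): the target can get 84.194 next round, worth 0.98 × 84.194 = 82.51012 now. The acquirer offers 82.51012 and keeps 100 − 82.51012 = 17.48988.

82.51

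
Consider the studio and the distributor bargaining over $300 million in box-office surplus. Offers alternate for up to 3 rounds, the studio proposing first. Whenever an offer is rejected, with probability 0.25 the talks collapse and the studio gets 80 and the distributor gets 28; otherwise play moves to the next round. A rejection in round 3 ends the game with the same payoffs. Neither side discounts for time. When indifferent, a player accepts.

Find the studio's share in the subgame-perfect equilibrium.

236

Round 3 (the studio proposes): the distributor gets 28 if talks fail, so the studio offers 28 and keeps 272.
Round 2 (the distributor proposes): rejecting gives the studio an expected 0.75 × 272 + 0.25 × 80 = 224, so the distributor offers 224, keeping 76.
Round 1 (the studio proposes): rejecting gives the distributor an expected 0.75 × 76 + 0.25 × 28 = 64; the studio offers that and keeps 236.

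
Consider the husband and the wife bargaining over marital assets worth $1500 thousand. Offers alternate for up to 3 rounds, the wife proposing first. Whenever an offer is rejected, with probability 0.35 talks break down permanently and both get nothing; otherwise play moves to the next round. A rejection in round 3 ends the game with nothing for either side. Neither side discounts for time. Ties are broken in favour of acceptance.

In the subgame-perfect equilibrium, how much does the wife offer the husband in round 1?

341.25

Round 3 (the wife proposes): the husband will accept anything ≥ 0, so the wife offers 0 and keeps 1500.
Round 2 (the husband proposes): rejecting gives the wife an expected 0.65 × 1500 = 975. The husband offers 975 and keeps 1500 − 975 = 525.
Round 1 (the wife proposes): rejecting gives the husband an expected 0.65 × 525 = 341.25, so the wife offers 341.25, keeping 1158.75.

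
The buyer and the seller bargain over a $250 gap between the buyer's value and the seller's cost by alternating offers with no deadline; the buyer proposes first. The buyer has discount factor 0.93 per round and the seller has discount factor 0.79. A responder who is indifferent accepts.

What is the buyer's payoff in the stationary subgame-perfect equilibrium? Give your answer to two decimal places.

197.89

When the buyer proposes, the seller accepts any offer worth at least 0.79 times what the seller would get by proposing next round; and vice versa.
This gives x = 250 − 0.79y and y = 250 − 0.93x, where x and y are each side's share when it proposes.
Hence (1 − 0.79·0.93)x = 250(1 − 0.79), i.e. 0.2653·x = 52.5.
x ≈ 197.8892; the seller's share is 250 − x ≈ 52.1108.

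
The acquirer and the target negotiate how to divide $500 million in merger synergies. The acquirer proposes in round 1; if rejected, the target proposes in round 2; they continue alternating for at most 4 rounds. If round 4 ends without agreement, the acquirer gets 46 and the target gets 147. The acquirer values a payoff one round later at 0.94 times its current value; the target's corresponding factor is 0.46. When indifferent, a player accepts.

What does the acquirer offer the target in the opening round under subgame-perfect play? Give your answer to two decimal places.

104.10

Round 4 (the target proposes): the acquirer gets 46 if talks fail, so the target offers 46 and keeps 454.
Round 3 (the acquirer proposes): the target can get 454 next round, worth 0.46 × 454 = 208.84 now, so the acquirer offers 208.84, keeping 291.16.
Round 2 (the target proposes): the acquirer can get 291.16 next round, worth 0.94 × 291.16 = 273.6904 now, so the target offers 273.6904, keeping 226.3096.
Round 1 (the acquirer proposes): the target can get 226.3096 next round, worth 0.46 × 226.3096 = 104.102416 now. The acquirer offers 104.102416 and keeps 500 − 104.102416 = 395.897584.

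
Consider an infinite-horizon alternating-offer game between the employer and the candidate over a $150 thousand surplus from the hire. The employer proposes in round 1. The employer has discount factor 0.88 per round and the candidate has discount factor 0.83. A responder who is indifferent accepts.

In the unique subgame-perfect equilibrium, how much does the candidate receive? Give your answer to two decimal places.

55.42

When the employer proposes, the candidate accepts any offer worth at least 0.83 times what the candidate would get by proposing next round; and vice versa.
This gives x = 150 − 0.83y and y = 150 − 0.88x, where x and y are each side's share when it proposes.
Hence (1 − 0.83·0.88)x = 150(1 − 0.83), i.e. 0.2696·x = 25.5.
x ≈ 94.5846; the candidate's share is 150 − x ≈ 55.4154.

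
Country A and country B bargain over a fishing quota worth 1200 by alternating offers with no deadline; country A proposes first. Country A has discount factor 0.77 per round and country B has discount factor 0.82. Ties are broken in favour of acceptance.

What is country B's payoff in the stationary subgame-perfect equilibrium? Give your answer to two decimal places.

614.00

When country A proposes, country B accepts any offer worth at least 0.82 times what country B would get by proposing next round; and vice versa.
This gives x = 1200 − 0.82y and y = 1200 − 0.77x, where x and y are each side's share when it proposes.
Hence (1 − 0.82·0.77)x = 1200(1 − 0.82), i.e. 0.3686·x = 216.
x ≈ 586.0011; country B's share is 1200 − x ≈ 613.9989.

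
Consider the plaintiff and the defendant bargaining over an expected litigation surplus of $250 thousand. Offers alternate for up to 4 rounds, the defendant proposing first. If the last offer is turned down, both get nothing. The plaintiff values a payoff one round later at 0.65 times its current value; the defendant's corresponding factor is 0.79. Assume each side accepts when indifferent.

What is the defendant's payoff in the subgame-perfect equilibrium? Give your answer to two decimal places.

Round 4 (the plaintiff proposes): the defendant will accept anything ≥ 0, so the plaintiff offers 0 and keeps 250.
Round 3 (the defendant proposes): the plaintiff can get 250 next round, worth 0.65 × 250 = 162.5 now, so the defendant offers 162.5, keeping 87.5.
Round 2 (the plaintiff proposes): the defendant can get 87.5 next round, worth 0.79 × 87.5 = 69.125 now. The plaintiff offers 69.125 and keeps 250 − 69.125 = 180.875.
Round 1 (the defendant proposes): the plaintiff can get 180.875 next round, worth 0.65 × 180.875 = 117.56875 now; the defendant offers that and keeps 132.43125.

132.43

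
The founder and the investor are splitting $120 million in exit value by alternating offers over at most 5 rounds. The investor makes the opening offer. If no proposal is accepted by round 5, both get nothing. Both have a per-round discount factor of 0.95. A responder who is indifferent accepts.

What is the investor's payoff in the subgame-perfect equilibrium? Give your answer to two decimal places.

Round 5 (the investor proposes): the founder will accept anything ≥ 0, so the investor offers 0 and keeps 120.
Round 4 (the founder proposes): the investor can get 120 next round, worth 0.95 × 120 = 114 now. The founder offers 114 and keeps 120 − 114 = 6.
Round 3 (the investor proposes): the founder can get 6 next round, worth 0.95 × 6 = 5.7 now; the investor offers that and keeps 114.3.
Round 2 (the founder proposes): the investor can get 114.3 next round, worth 0.95 × 114.3 = 108.585 now. The founder offers 108.585 and keeps 120 − 108.585 = 11.415.
Round 1 (the investor proposes): the founder can get 11.415 next round, worth 0.95 × 11.415 = 10.84425 now; the investor offers that and keeps 109.15575.

109.16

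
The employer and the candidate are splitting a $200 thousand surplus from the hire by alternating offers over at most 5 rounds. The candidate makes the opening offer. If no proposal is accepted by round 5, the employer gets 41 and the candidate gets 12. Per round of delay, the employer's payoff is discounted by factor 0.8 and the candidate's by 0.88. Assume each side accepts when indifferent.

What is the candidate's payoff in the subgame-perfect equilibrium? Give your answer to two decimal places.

Round 5 (the candidate proposes): the employer gets 41 if talks fail, so the candidate offers 41 and keeps 159.
Round 4 (the employer proposes): the candidate can get 159 next round, worth 0.88 × 159 = 139.92 now; the employer offers that and keeps 60.08.
Round 3 (the candidate proposes): the employer can get 60.08 next round, worth 0.8 × 60.08 = 48.064 now, so the candidate offers 48.064, keeping 151.936.
Round 2 (the employer proposes): the candidate can get 151.936 next round, worth 0.88 × 151.936 = 133.70368 now; the employer offers that and keeps 66.29632.
Round 1 (the candidate proposes): the employer can get 66.29632 next round, worth 0.8 × 66.29632 = 53.037056 now; the candidate offers that and keeps 146.962944.

146.96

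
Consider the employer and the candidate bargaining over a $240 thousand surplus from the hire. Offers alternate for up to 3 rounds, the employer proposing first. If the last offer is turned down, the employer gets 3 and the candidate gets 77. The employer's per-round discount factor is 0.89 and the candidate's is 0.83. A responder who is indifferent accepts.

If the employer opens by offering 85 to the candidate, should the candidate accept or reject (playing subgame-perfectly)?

Accept

Round 3 (the employer proposes): the candidate gets 77 if talks fail, so the employer offers 77 and keeps 163.
Round 2 (the candidate proposes): the employer can get 163 next round, worth 0.89 × 163 = 145.07 now, so the candidate offers 145.07, keeping 94.93.
So by rejecting in round 1, the candidate gets 94.93 next round, worth 0.83 × 94.93 = 78.7919 now.
Offer 85 ≥ 78.7919, so the candidate accepts.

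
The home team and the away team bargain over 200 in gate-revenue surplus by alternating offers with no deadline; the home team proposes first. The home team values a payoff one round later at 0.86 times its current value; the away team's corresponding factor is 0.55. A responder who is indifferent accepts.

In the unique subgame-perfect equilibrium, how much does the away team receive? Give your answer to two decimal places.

In a stationary SPE each proposer offers the other exactly their discounted continuation value.
If the home team keeps x when proposing and the away team keeps y when proposing, then x = 200 − 0.55y and y = 200 − 0.86x.
Solving: x = 200(1 − 0.55) / (1 − 0.86·0.55) = 90 / 0.527 ≈ 170.7780.
The away team gets 200 − 170.7780 ≈ 29.2220.

29.22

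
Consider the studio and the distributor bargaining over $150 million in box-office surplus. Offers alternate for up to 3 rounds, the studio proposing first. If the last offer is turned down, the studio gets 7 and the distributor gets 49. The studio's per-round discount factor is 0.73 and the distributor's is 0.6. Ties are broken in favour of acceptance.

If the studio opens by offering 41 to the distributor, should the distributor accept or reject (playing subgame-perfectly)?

Reject

Work out the distributor's continuation value if the offer is rejected.
Round 3 (the studio proposes): the distributor gets 49 if talks fail, so the studio offers 49 and keeps 101.
Round 2 (the distributor proposes): the studio can get 101 next round, worth 0.73 × 101 = 73.73 now. The distributor offers 73.73 and keeps 150 − 73.73 = 76.27.
So by rejecting in round 1, the distributor gets 76.27 next round, worth 0.6 × 76.27 = 45.762 now.
Offer 41 < 45.762, so the distributor rejects.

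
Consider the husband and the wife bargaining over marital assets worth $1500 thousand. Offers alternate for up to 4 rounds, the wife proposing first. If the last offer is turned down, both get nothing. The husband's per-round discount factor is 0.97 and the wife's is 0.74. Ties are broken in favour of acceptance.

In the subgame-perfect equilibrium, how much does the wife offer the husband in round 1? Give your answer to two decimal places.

1422.70

Round 4 (the husband proposes): the wife will accept anything ≥ 0, so the husband offers 0 and keeps 1500.
Round 3 (the wife proposes): the husband can get 1500 next round, worth 0.97 × 1500 = 1455 now, so the wife offers 1455, keeping 45.
Round 2 (the husband proposes): the wife can get 45 next round, worth 0.74 × 45 = 33.3 now; the husband offers that and keeps 1466.7.
Round 1 (the wife proposes): the husband can get 1466.7 next round, worth 0.97 × 1466.7 = 1422.699 now; the wife offers that and keeps 77.301.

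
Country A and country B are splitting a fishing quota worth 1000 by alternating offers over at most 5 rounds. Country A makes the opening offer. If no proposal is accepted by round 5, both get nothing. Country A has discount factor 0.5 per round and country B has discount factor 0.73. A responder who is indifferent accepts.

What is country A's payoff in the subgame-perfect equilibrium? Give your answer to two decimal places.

501.78

Work backward from the last round.
Round 5 (country A proposes): country B will accept anything ≥ 0, so country A offers 0 and keeps 1000.
Round 4 (country B proposes): country A can get 1000 next round, worth 0.5 × 1000 = 500 now. Country B offers 500 and keeps 1000 − 500 = 500.
Round 3 (country A proposes): country B can get 500 next round, worth 0.73 × 500 = 365 now; country A offers that and keeps 635.
Round 2 (country B proposes): country A can get 635 next round, worth 0.5 × 635 = 317.5 now. Country B offers 317.5 and keeps 1000 − 317.5 = 682.5.
Round 1 (country A proposes): country B can get 682.5 next round, worth 0.73 × 682.5 = 498.225 now; country A offers that and keeps 501.775.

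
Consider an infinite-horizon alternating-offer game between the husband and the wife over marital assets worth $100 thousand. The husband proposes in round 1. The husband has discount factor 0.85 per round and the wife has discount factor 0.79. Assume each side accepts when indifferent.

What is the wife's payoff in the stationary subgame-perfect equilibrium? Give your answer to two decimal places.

36.07

Let x be the husband's share when the husband proposes and y be the wife's share when the wife proposes.
The wife accepts iff offered ≥ 0.79·y, so x = 100 − 0.79y. Symmetrically y = 100 − 0.85x.
Substituting: x = 100 − 0.79(100 − 0.85x), giving x(1 − 0.85·0.79) = 100(1 − 0.79).
So x = 100 × 0.21 / 0.3285 ≈ 63.9269, and the wife receives 100 − x ≈ 36.0731.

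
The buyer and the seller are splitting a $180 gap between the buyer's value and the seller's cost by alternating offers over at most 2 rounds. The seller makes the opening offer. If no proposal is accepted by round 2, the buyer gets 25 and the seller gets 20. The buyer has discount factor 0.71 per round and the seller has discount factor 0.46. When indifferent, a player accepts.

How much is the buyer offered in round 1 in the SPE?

113.6

Round 2 (the buyer proposes): the seller gets 20 if talks fail, so the buyer offers 20 and keeps 160.
Round 1 (the seller proposes): the buyer can get 160 next round, worth 0.71 × 160 = 113.6 now; the seller offers that and keeps 66.4.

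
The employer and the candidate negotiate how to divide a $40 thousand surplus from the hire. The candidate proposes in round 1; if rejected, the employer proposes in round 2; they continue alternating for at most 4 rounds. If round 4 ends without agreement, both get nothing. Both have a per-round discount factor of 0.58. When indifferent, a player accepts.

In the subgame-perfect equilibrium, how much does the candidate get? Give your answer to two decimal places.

22.45

Round 4 (the employer proposes): rejection yields 0 for the candidate; the employer offers 0 and keeps 40.
Round 3 (the candidate proposes): the employer can get 40 next round, worth 0.58 × 40 = 23.2 now; the candidate offers that and keeps 16.8.
Round 2 (the employer proposes): the candidate can get 16.8 next round, worth 0.58 × 16.8 = 9.744 now; the employer offers that and keeps 30.256.
Round 1 (the candidate proposes): the employer can get 30.256 next round, worth 0.58 × 30.256 = 17.54848 now, so the candidate offers 17.54848, keeping 22.45152.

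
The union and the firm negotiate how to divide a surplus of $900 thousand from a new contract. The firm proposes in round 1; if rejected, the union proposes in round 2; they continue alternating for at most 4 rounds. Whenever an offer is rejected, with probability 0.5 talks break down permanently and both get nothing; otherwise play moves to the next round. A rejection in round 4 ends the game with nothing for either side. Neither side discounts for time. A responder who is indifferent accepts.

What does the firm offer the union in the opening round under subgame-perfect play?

By backward induction:
Round 4 (the union proposes): rejection yields 0 for the firm; the union offers 0 and keeps 900.
Round 3 (the firm proposes): rejecting gives the union an expected 0.5 × 900 = 450, so the firm offers 450, keeping 450.
Round 2 (the union proposes): rejecting gives the firm an expected 0.5 × 450 = 225. The union offers 225 and keeps 900 − 225 = 675.
Round 1 (the firm proposes): rejecting gives the union an expected 0.5 × 675 = 337.5, so the firm offers 337.5, keeping 562.5.

337.5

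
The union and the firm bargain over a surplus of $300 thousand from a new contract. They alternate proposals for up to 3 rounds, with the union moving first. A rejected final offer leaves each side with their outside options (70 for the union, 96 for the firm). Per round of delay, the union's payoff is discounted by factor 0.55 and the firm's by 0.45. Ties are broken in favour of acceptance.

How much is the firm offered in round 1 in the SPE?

84.51

By backward induction:
Round 3 (the union proposes): the firm gets 96 if talks fail, so the union offers 96 and keeps 204.
Round 2 (the firm proposes): the union can get 204 next round, worth 0.55 × 204 = 112.2 now, so the firm offers 112.2, keeping 187.8.
Round 1 (the union proposes): the firm can get 187.8 next round, worth 0.45 × 187.8 = 84.51 now. The union offers 84.51 and keeps 300 − 84.51 = 215.49.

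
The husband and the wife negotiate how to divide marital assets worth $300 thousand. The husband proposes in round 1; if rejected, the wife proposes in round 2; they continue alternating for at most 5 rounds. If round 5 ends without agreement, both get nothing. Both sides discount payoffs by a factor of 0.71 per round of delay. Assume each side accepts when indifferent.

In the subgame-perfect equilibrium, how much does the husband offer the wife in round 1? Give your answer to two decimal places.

92.91

Solve by backward induction from round 5.
Round 5 (the husband proposes): rejection yields 0 for the wife; the husband offers 0 and keeps 300.
Round 4 (the wife proposes): the husband can get 300 next round, worth 0.71 × 300 = 213 now; the wife offers that and keeps 87.
Round 3 (the husband proposes): the wife can get 87 next round, worth 0.71 × 87 = 61.77 now, so the husband offers 61.77, keeping 238.23.
Round 2 (the wife proposes): the husband can get 238.23 next round, worth 0.71 × 238.23 = 169.1433 now, so the wife offers 169.1433, keeping 130.8567.
Round 1 (the husband proposes): the wife can get 130.8567 next round, worth 0.71 × 130.8567 = 92.908257 now, so the husband offers 92.908257, keeping 207.091743.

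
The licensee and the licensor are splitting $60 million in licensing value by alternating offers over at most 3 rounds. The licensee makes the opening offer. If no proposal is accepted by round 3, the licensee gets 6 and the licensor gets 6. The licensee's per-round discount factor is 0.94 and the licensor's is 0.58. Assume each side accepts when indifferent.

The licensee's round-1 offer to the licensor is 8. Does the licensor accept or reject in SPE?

Work out the licensor's continuation value if the offer is rejected.
Round 3 (the licensee proposes): the licensor gets 6 if talks fail, so the licensee offers 6 and keeps 54.
Round 2 (the licensor proposes): the licensee can get 54 next round, worth 0.94 × 54 = 50.76 now; the licensor offers that and keeps 9.24.
So by rejecting in round 1, the licensor gets 9.24 next round, worth 0.58 × 9.24 = 5.3592 now.
Offer 8 ≥ 5.3592, so the licensor accepts.

Accept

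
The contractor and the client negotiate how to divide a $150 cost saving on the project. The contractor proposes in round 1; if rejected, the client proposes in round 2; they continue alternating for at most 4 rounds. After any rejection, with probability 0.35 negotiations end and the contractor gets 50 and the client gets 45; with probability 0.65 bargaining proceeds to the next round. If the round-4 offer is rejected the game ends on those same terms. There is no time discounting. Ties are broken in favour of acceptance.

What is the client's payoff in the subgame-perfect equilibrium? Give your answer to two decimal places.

72.62

Round 4 (the client proposes): the contractor gets 50 if talks fail, so the client offers 50 and keeps 100.
Round 3 (the contractor proposes): rejecting gives the client an expected 0.65 × 100 + 0.35 × 45 = 80.75; the contractor offers that and keeps 69.25.
Round 2 (the client proposes): rejecting gives the contractor an expected 0.65 × 69.25 + 0.35 × 50 = 62.5125, so the client offers 62.5125, keeping 87.4875.
Round 1 (the contractor proposes): rejecting gives the client an expected 0.65 × 87.4875 + 0.35 × 45 = 72.616875; the contractor offers that and keeps 77.383125.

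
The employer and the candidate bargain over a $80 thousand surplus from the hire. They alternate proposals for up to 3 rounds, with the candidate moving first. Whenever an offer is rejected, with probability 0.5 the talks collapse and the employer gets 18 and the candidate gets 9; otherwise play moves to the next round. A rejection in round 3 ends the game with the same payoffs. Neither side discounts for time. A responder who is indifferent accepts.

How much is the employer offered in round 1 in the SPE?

31.25

Round 3 (the candidate proposes): the employer gets 18 if talks fail, so the candidate offers 18 and keeps 62.
Round 2 (the employer proposes): rejecting gives the candidate an expected 0.5 × 62 + 0.5 × 9 = 35.5; the employer offers that and keeps 44.5.
Round 1 (the candidate proposes): rejecting gives the employer an expected 0.5 × 44.5 + 0.5 × 18 = 31.25, so the candidate offers 31.25, keeping 48.75.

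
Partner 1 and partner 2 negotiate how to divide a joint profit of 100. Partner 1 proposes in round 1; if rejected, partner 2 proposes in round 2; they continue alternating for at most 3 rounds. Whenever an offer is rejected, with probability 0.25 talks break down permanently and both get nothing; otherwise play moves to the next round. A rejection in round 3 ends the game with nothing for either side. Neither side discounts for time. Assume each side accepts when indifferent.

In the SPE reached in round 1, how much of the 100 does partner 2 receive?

18.75

Round 3 (partner 1 proposes): rejection yields 0 for partner 2; partner 1 offers 0 and keeps 100.
Round 2 (partner 2 proposes): rejecting gives partner 1 an expected 0.75 × 100 = 75. Partner 2 offers 75 and keeps 100 − 75 = 25.
Round 1 (partner 1 proposes): rejecting gives partner 2 an expected 0.75 × 25 = 18.75; partner 1 offers that and keeps 81.25.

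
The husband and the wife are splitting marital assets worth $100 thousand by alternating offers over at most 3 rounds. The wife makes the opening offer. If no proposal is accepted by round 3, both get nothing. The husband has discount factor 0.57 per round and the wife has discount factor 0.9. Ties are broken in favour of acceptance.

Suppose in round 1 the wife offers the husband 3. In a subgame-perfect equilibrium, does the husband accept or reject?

Reject

Work out the husband's continuation value if the offer is rejected.
Round 3 (the wife proposes): rejection yields 0 for the husband; the wife offers 0 and keeps 100.
Round 2 (the husband proposes): the wife can get 100 next round, worth 0.9 × 100 = 90 now. The husband offers 90 and keeps 100 − 90 = 10.
So by rejecting in round 1, the husband gets 10 next round, worth 0.57 × 10 = 5.7 now.
Offer 3 < 5.7, so the husband rejects.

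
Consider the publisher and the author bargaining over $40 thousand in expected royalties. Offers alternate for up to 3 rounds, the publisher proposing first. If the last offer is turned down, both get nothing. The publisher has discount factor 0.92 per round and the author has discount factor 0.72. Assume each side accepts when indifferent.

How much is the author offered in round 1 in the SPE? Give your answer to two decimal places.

2.30

Round 3 (the publisher proposes): rejection yields 0 for the author; the publisher offers 0 and keeps 40.
Round 2 (the author proposes): the publisher can get 40 next round, worth 0.92 × 40 = 36.8 now, so the author offers 36.8, keeping 3.2.
Round 1 (the publisher proposes): the author can get 3.2 next round, worth 0.72 × 3.2 = 2.304 now, so the publisher offers 2.304, keeping 37.696.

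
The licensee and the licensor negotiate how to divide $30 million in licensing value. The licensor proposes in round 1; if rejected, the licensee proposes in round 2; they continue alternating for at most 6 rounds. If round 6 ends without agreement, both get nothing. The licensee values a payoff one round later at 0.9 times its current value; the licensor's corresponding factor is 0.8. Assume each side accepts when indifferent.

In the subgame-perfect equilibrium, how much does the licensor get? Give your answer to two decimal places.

6.72

Work backward from the last round.
Round 6 (the licensee proposes): rejection yields 0 for the licensor; the licensee offers 0 and keeps 30.
Round 5 (the licensor proposes): the licensee can get 30 next round, worth 0.9 × 30 = 27 now, so the licensor offers 27, keeping 3.
Round 4 (the licensee proposes): the licensor can get 3 next round, worth 0.8 × 3 = 2.4 now, so the licensee offers 2.4, keeping 27.6.
Round 3 (the licensor proposes): the licensee can get 27.6 next round, worth 0.9 × 27.6 = 24.84 now, so the licensor offers 24.84, keeping 5.16.
Round 2 (the licensee proposes): the licensor can get 5.16 next round, worth 0.8 × 5.16 = 4.128 now, so the licensee offers 4.128, keeping 25.872.
Round 1 (the licensor proposes): the licensee can get 25.872 next round, worth 0.9 × 25.872 = 23.2848 now. The licensor offers 23.2848 and keeps 30 − 23.2848 = 6.7152.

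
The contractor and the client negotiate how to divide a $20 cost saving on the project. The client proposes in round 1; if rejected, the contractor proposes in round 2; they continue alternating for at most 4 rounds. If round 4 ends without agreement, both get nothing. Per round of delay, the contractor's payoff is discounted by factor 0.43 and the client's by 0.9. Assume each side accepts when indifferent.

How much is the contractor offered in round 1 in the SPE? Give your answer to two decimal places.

4.19

Solve by backward induction from round 4.
Round 4 (the contractor proposes): rejection yields 0 for the client; the contractor offers 0 and keeps 20.
Round 3 (the client proposes): the contractor can get 20 next round, worth 0.43 × 20 = 8.6 now. The client offers 8.6 and keeps 20 − 8.6 = 11.4.
Round 2 (the contractor proposes): the client can get 11.4 next round, worth 0.9 × 11.4 = 10.26 now, so the contractor offers 10.26, keeping 9.74.
Round 1 (the client proposes): the contractor can get 9.74 next round, worth 0.43 × 9.74 = 4.1882 now, so the client offers 4.1882, keeping 15.8118.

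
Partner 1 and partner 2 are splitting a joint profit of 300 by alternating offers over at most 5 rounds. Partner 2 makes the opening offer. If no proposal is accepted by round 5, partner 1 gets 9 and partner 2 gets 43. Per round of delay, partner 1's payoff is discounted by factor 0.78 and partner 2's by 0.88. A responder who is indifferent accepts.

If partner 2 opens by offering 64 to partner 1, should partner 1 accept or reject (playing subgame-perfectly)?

Accept

Round 5 (partner 2 proposes): partner 1 gets 9 if talks fail, so partner 2 offers 9 and keeps 291.
Round 4 (partner 1 proposes): partner 2 can get 291 next round, worth 0.88 × 291 = 256.08 now. Partner 1 offers 256.08 and keeps 300 − 256.08 = 43.92.
Round 3 (partner 2 proposes): partner 1 can get 43.92 next round, worth 0.78 × 43.92 = 34.2576 now. Partner 2 offers 34.2576 and keeps 300 − 34.2576 = 265.7424.
Round 2 (partner 1 proposes): partner 2 can get 265.7424 next round, worth 0.88 × 265.7424 = 233.853312 now. Partner 1 offers 233.853312 and keeps 300 − 233.853312 = 66.146688.
So by rejecting in round 1, partner 1 gets 66.146688 next round, worth 0.78 × 66.146688 = 51.59441664 now.
Offer 64 ≥ 51.59441664, so partner 1 accepts.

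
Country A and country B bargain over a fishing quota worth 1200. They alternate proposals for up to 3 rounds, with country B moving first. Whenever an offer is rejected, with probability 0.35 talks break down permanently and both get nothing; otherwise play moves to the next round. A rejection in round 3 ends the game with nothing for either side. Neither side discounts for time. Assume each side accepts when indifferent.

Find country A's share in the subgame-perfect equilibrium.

273

Round 3 (country B proposes): rejection yields 0 for country A; country B offers 0 and keeps 1200.
Round 2 (country A proposes): rejecting gives country B an expected 0.65 × 1200 = 780. Country A offers 780 and keeps 1200 − 780 = 420.
Round 1 (country B proposes): rejecting gives country A an expected 0.65 × 420 = 273; country B offers that and keeps 927.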